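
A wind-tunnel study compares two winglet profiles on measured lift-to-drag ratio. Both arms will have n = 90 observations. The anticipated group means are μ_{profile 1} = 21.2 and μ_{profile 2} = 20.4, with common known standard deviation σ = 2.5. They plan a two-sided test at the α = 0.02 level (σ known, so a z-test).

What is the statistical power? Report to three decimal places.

Standardized effect: d = |μ_{profile 1} − μ_{profile 2}| / σ = |21.2 − 20.4| / 2.5 = 0.3200
Noncentrality parameter: δ = d·√(n/2) = 0.3200 × √(90/2) = 2.1466
Two-sided α = 0.02 → critical value z_{0.01} = 2.326.
Power = Φ(δ − 2.326) + Φ(−δ − 2.326) = Φ(-0.180) + Φ(-4.473) = 0.4287 + 0.0000 = 0.4287.

Power ≈ 0.429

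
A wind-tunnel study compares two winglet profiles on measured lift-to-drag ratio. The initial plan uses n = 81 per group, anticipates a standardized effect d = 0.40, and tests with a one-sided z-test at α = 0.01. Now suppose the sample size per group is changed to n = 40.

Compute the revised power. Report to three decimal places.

Power ≈ 0.295

With n = 40 per group: δ = d·√(n/2) = 0.40 × √(40/2) = 1.7889. Critical value z_{0.01} = 2.326.
Revised power = Φ(δ − 2.326) = Φ(-0.537) = 0.2955.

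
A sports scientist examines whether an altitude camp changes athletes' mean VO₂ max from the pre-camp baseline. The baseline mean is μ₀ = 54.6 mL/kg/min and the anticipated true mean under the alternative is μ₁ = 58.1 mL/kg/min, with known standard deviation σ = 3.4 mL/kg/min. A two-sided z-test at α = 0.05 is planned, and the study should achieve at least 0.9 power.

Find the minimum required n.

n = 10

Standardized effect: d = |μ₁ − μ₀| / σ = |58.1 − 54.6| / 3.4 = 1.0294
For power 0.9 need Φ(δ − z_{0.025}) = 0.9, so δ = z_{0.025} + z_{0.10} = 1.960 + 1.282 = 3.242.
(Ignoring the negligible lower-tail rejection probability gives the usual closed-form inversion.)
δ = d·√n ⇒ n = (δ/d)² = (3.242 / 1.0294)² = 9.92.
Rounding up, n = 10.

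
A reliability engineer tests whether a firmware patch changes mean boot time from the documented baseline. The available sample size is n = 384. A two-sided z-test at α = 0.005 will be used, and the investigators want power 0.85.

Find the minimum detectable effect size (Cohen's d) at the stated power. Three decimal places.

d ≈ 0.196

Need Φ(δ − 2.807) = 0.85, so δ = 2.807 + 1.036 = 3.843.
(The second rejection-region term Φ(−δ − z_{α/2}) is negligible and dropped.)
δ = d·√n ⇒ d = δ/√n = 3.843/√384 = 0.1961.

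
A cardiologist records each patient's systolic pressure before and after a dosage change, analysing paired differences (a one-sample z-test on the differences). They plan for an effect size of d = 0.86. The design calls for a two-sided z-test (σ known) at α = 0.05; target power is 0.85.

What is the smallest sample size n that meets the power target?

For power 0.85 need Φ(δ − z_{0.025}) = 0.85, so δ = z_{0.025} + z_{0.15} = 1.960 + 1.036 = 2.996.
(The Φ(−δ − z_{α/2}) term is vanishingly small for δ > 0 and is dropped in the standard sample-size formula.)
δ = d·√n ⇒ n = (δ/d)² = (2.996 / 0.86)² = 12.14.
Rounding up, n = 13.

n = 13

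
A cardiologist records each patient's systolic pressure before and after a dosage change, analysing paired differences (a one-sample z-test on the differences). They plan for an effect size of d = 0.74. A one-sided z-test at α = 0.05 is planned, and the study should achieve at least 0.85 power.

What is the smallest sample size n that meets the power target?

n = 14

Set Φ(δ − 1.645) = 0.85; then δ − 1.645 = Φ⁻¹(0.85) = 1.036, giving δ = 2.681.
δ = d·√n ⇒ n = (δ/d)² = (2.681 / 0.74)² = 13.13.
Round up to the next whole unit.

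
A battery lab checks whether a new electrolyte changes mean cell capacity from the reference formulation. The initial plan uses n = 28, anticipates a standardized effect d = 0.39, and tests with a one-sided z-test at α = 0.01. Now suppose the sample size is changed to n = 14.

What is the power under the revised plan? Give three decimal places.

With n = 14: δ = d·√n = 0.39 × √14 = 1.4592. Critical value z_{0.01} = 2.326.
Revised power = Φ(δ − 2.326) = Φ(-0.867) = 0.1929.

Power ≈ 0.193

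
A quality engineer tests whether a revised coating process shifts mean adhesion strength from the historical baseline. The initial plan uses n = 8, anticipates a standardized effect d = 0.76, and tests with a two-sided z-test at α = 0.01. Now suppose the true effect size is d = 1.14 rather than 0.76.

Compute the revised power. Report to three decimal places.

With d = 1.14: δ = d·√n = 1.14 × √8 = 3.2244. Critical value z_{0.005} = 2.576.
Revised power = Φ(δ − 2.576) + Φ(−δ − 2.576) = Φ(0.649) + Φ(-5.800) = 0.7417 + 0.0000 = 0.7417.

Power ≈ 0.742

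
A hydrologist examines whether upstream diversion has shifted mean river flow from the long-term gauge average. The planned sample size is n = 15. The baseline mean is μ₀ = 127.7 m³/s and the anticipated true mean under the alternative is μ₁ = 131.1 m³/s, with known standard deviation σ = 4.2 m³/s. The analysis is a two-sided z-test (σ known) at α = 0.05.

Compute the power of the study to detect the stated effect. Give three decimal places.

Power ≈ 0.880

Standardized effect: d = |μ₁ − μ₀| / σ = |131.1 − 127.7| / 4.2 = 0.8095
Noncentrality parameter: δ = d·√n = 0.8095 × √15 = 3.1353
Critical value for a two-sided test at α = 0.05: z_{α/2} = 1.960.
Power = Φ(δ − 1.960) + Φ(−δ − 1.960) = Φ(1.175) + Φ(-5.095) = 0.8801 + 0.0000 = 0.8801.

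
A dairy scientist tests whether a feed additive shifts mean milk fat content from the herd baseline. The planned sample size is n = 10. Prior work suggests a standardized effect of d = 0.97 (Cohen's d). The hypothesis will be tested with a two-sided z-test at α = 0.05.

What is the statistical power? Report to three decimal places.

Power ≈ 0.866

Noncentrality parameter: δ = d·√n = 0.97 × √10 = 3.0674
Two-sided α = 0.05 → critical value z_{0.025} = 1.960.
Power = Φ(δ − 1.960) + Φ(−δ − 1.960) = Φ(1.107) + Φ(-5.027) = 0.8659 + 0.0000 = 0.8659.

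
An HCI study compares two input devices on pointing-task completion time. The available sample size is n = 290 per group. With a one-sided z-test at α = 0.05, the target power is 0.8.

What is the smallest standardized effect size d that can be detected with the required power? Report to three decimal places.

d ≈ 0.206

Required noncentrality: δ = z_{0.05} + z_{0.20} = 1.645 + 0.842 = 2.486.
δ = d·√(n/2) ⇒ d = δ/√(n/2) = 2.486/√(290/2) = 0.2065.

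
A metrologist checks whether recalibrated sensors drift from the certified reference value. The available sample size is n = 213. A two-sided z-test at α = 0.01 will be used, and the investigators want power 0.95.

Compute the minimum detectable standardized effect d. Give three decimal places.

d ≈ 0.289

Required noncentrality: δ = z_{0.005} + z_{0.05} = 2.576 + 1.645 = 4.221.
(The second rejection-region term Φ(−δ − z_{α/2}) is negligible and dropped.)
δ = d·√n ⇒ d = δ/√n = 4.221/√213 = 0.2892.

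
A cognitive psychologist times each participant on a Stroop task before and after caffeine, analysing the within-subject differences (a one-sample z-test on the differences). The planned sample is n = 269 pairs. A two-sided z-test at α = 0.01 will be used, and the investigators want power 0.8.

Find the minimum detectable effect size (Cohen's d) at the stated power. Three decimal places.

Need Φ(δ − 2.576) = 0.8, so δ = 2.576 + 0.842 = 3.417.
(Lower-tail contribution to power is negligible for δ > 0.)
δ = d·√n ⇒ d = δ/√n = 3.417/√269 = 0.2084.

d ≈ 0.208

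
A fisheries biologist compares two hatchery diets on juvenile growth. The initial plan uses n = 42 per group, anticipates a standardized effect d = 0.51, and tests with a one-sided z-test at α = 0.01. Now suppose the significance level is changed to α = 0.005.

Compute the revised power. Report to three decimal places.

δ = d·√(n/2) = 0.51 × √(42/2) = 2.3371 (unchanged). New critical value: z_{0.005} = 2.576.
Revised power = Φ(δ − 2.576) = Φ(-0.239) = 0.4057.

Power ≈ 0.406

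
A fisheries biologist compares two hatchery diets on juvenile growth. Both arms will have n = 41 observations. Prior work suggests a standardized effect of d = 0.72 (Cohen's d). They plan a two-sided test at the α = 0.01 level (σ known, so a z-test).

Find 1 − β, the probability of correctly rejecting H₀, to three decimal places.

Power ≈ 0.753

Noncentrality parameter: δ = d·√(n/2) = 0.72 × √(41/2) = 3.2599
Two-sided α = 0.01 → critical value z_{0.005} = 2.576.
Power = Φ(δ − 2.576) + Φ(−δ − 2.576) = Φ(0.684) + Φ(-5.836) = 0.7530 + 0.0000 = 0.7530.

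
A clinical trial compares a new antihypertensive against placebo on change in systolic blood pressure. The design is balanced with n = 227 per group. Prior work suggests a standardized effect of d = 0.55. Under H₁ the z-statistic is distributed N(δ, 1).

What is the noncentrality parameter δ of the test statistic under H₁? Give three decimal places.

δ ≈ 5.860

δ = d·√(n/2) = 0.55 × √(227/2) = 5.8595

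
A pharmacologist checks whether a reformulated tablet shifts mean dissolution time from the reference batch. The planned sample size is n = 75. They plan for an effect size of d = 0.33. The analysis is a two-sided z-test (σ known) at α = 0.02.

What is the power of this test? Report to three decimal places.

Noncentrality parameter: δ = d·√n = 0.33 × √75 = 2.8579
Two-sided α = 0.02 → critical value z_{0.01} = 2.326.
Power = Φ(δ − 2.326) + Φ(−δ − 2.326) = Φ(0.532) + Φ(-5.184) = 0.7025 + 0.0000 = 0.7025.

Power ≈ 0.702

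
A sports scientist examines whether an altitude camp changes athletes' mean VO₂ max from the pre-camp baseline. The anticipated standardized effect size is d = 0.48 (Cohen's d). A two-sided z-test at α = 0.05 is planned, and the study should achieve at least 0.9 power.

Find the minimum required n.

For power 0.9 need Φ(δ − z_{0.025}) = 0.9, so δ = z_{0.025} + z_{0.10} = 1.960 + 1.282 = 3.242.
(For δ > 0 the lower-tail rejection region contributes negligibly to power, so the one-term inversion is standard.)
δ = d·√n ⇒ n = (δ/d)² = (3.242 / 0.48)² = 45.61.
Rounding up, n = 46.

n = 46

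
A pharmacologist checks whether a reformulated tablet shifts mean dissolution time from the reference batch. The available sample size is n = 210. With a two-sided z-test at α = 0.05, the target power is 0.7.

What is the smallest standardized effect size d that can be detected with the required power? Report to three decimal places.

Required noncentrality: δ = z_{0.025} + z_{0.30} = 1.960 + 0.524 = 2.484.
(Lower-tail contribution to power is negligible for δ > 0.)
δ = d·√n ⇒ d = δ/√n = 2.484/√210 = 0.1714.

d ≈ 0.171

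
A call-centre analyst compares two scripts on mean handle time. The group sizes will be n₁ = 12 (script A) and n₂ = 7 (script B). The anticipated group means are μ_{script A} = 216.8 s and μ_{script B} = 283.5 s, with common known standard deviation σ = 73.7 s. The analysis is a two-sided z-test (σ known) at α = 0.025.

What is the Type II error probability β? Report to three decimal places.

Standardized effect: d = |μ_{script A} − μ_{script B}| / σ = |216.8 − 283.5| / 73.7 = 0.9050
Noncentrality parameter: δ = d / √(1/n₁ + 1/n₂) = 0.9050 / √(1/12 + 1/7) = 1.9029
Two-sided α = 0.025 → critical value z_{0.0125} = 2.241.
Power = Φ(δ − 2.241) + Φ(−δ − 2.241) = Φ(-0.338) + Φ(-4.144) = 0.3675 + 0.0000 = 0.3675.
Type II error: β = 1 − power = 1 − 0.3675 = 0.6325.

β ≈ 0.632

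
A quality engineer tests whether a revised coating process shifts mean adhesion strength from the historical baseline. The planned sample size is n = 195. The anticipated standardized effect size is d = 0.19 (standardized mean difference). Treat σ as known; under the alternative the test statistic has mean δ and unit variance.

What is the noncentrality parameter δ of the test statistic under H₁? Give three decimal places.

δ ≈ 2.653

δ = d·√n = 0.19 × √195 = 2.6532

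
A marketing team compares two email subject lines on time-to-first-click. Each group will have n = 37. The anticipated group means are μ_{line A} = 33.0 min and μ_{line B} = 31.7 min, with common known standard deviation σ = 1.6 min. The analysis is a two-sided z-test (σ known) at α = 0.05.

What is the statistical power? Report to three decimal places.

Power ≈ 0.938

Standardized effect: d = |μ_{line A} − μ_{line B}| / σ = |33.0 − 31.7| / 1.6 = 0.8125
Noncentrality parameter: δ = d·√(n/2) = 0.8125 × √(37/2) = 3.4947
Two-sided α = 0.05 → critical value z_{0.025} = 1.960.
Power = Φ(δ − 1.960) + Φ(−δ − 1.960) = Φ(1.535) + Φ(-5.455) = 0.9376 + 0.0000 = 0.9376.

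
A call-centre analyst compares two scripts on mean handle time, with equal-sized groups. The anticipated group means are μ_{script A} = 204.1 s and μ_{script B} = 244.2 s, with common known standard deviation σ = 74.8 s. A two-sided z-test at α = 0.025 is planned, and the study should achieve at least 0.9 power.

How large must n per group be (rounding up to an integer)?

n = 87 per group

Standardized effect: d = |μ_{script A} − μ_{script B}| / σ = |204.1 − 244.2| / 74.8 = 0.5361
For power 0.9 need Φ(δ − z_{0.0125}) = 0.9, so δ = z_{0.0125} + z_{0.10} = 2.241 + 1.282 = 3.523.
(For δ > 0 the lower-tail rejection region contributes negligibly to power, so the one-term inversion is standard.)
δ = d·√(n/2) ⇒ n = 2(δ/d)² = 2 × (3.523 / 0.5361)² = 86.37.
Round up to the next whole unit.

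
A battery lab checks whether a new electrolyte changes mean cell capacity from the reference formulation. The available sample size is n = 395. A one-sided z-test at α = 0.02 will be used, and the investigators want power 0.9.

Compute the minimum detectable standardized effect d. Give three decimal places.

d ≈ 0.168

Required noncentrality: δ = z_{0.02} + z_{0.10} = 2.054 + 1.282 = 3.335.
δ = d·√n ⇒ d = δ/√n = 3.335/√395 = 0.1678.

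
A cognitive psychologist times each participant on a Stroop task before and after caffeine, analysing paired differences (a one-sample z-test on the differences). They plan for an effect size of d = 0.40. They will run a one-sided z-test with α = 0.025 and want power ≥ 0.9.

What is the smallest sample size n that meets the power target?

Set Φ(δ − 1.960) = 0.9; then δ − 1.960 = Φ⁻¹(0.9) = 1.282, giving δ = 3.242.
δ = d·√n ⇒ n = (δ/d)² = (3.242 / 0.40)² = 65.67.
Round up to the next whole unit.

n = 66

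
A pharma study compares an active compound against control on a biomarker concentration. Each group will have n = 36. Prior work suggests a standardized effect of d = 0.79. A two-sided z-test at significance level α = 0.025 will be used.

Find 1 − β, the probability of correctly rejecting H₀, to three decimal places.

Noncentrality parameter: δ = d·√(n/2) = 0.79 × √(36/2) = 3.3517
Two-sided α = 0.025 → critical value z_{0.0125} = 2.241.
Power = Φ(δ − 2.241) + Φ(−δ − 2.241) = Φ(1.110) + Φ(-5.593) = 0.8666 + 0.0000 = 0.8666.

Power ≈ 0.867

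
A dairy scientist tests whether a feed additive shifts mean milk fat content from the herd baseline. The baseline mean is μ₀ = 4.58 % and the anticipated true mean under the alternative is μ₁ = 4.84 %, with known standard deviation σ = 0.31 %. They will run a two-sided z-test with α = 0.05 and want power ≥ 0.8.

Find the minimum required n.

n = 12

Standardized effect: d = |μ₁ − μ₀| / σ = |4.84 − 4.58| / 0.31 = 0.8387
For power 0.8 need Φ(δ − z_{0.025}) = 0.8, so δ = z_{0.025} + z_{0.20} = 1.960 + 0.842 = 2.802.
(Ignoring the negligible lower-tail rejection probability gives the usual closed-form inversion.)
δ = d·√n ⇒ n = (δ/d)² = (2.802 / 0.8387)² = 11.16.
Round up to the next whole unit.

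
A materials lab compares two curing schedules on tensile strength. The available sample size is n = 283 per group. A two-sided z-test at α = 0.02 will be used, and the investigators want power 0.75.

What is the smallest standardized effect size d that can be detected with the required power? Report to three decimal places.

Required noncentrality: δ = z_{0.01} + z_{0.25} = 2.326 + 0.674 = 3.001.
(Lower-tail contribution to power is negligible for δ > 0.)
δ = d·√(n/2) ⇒ d = δ/√(n/2) = 3.001/√(283/2) = 0.2523.

d ≈ 0.252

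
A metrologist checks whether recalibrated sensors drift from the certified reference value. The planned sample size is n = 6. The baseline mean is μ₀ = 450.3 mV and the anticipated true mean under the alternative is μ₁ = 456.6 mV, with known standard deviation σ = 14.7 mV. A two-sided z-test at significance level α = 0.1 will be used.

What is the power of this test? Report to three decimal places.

Power ≈ 0.279

Standardized effect: d = |μ₁ − μ₀| / σ = |456.6 − 450.3| / 14.7 = 0.4286
Noncentrality parameter: δ = d·√n = 0.4286 × √6 = 1.0498
Two-sided α = 0.1 → critical value z_{0.05} = 1.645.
Power = Φ(δ − 1.645) + Φ(−δ − 1.645) = Φ(-0.595) + Φ(-2.695) = 0.2759 + 0.0035 = 0.2794.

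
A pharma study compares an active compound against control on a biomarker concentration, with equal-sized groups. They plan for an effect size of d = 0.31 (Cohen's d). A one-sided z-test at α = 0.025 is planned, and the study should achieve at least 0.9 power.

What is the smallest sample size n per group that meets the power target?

For power 0.9 need Φ(δ − z_{0.025}) = 0.9, so δ = z_{0.025} + z_{0.10} = 1.960 + 1.282 = 3.242.
δ = d·√(n/2) ⇒ n = 2(δ/d)² = 2 × (3.242 / 0.31)² = 218.68.
Round up to the next whole unit.

n = 219 per group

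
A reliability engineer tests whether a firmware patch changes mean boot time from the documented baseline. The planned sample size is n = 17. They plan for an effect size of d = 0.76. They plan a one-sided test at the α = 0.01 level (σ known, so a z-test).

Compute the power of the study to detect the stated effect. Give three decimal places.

Noncentrality parameter: δ = d·√n = 0.76 × √17 = 3.1336
Critical value for a one-sided test at α = 0.01: z_α = 2.326.
Power = P(Z > 2.326 − δ) = Φ(0.807) = 0.7902.

Power ≈ 0.790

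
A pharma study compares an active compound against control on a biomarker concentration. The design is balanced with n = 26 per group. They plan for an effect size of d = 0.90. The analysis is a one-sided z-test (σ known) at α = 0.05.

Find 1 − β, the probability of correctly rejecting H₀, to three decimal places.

Power ≈ 0.945

Noncentrality parameter: δ = d·√(n/2) = 0.90 × √(26/2) = 3.2450
One-sided α = 0.05 → critical value z_{0.05} = 1.645.
Power = P(Z > 1.645 − δ) = Φ(1.600) = 0.9452.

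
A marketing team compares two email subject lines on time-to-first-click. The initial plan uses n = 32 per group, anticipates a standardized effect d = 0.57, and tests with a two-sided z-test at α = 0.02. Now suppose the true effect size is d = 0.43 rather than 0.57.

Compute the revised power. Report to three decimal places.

Power ≈ 0.272

With d = 0.43: δ = d·√(n/2) = 0.43 × √(32/2) = 1.7200. Critical value z_{0.01} = 2.326.
Revised power = Φ(δ − 2.326) + Φ(−δ − 2.326) = Φ(-0.606) + Φ(-4.046) = 0.2721 + 0.0000 = 0.2722.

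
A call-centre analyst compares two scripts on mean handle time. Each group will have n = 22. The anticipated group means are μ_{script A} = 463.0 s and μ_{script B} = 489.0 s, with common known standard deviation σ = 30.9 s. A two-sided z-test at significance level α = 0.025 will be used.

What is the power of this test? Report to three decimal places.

Power ≈ 0.709

Standardized effect: d = |μ_{script A} − μ_{script B}| / σ = |463.0 − 489.0| / 30.9 = 0.8414
Noncentrality parameter: δ = d·√(n/2) = 0.8414 × √(22/2) = 2.7907
Two-sided α = 0.025 → critical value z_{0.0125} = 2.241.
Power = Φ(δ − 2.241) + Φ(−δ − 2.241) = Φ(0.549) + Φ(-5.032) = 0.7086 + 0.0000 = 0.7086.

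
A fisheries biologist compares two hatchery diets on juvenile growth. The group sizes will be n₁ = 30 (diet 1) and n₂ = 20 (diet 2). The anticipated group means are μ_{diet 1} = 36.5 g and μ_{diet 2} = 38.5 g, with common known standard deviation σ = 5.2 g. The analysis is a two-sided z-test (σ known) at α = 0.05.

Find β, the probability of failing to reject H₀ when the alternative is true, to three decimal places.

Standardized effect: d = |μ_{diet 1} − μ_{diet 2}| / σ = |36.5 − 38.5| / 5.2 = 0.3846
Noncentrality parameter: δ = d / √(1/n₁ + 1/n₂) = 0.3846 / √(1/30 + 1/20) = 1.3323
Critical value for a two-sided test at α = 0.05: z_{α/2} = 1.960.
Power = Φ(δ − 1.960) + Φ(−δ − 1.960) = Φ(-0.628) + Φ(-3.292) = 0.2651 + 0.0005 = 0.2656.
Type II error: β = 1 − power = 1 − 0.2656 = 0.7344.

β ≈ 0.734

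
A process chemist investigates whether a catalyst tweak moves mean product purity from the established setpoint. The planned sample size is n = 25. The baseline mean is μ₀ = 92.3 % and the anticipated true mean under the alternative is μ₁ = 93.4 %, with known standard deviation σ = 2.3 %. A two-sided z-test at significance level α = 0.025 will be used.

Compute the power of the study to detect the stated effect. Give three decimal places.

Standardized effect: d = |μ₁ − μ₀| / σ = |93.4 − 92.3| / 2.3 = 0.4783
Noncentrality parameter: δ = d·√n = 0.4783 × √25 = 2.3913
Critical value for a two-sided test at α = 0.025: z_{α/2} = 2.241.
Power = Φ(δ − 2.241) + Φ(−δ − 2.241) = Φ(0.150) + Φ(-4.633) = 0.5596 + 0.0000 = 0.5596.

Power ≈ 0.560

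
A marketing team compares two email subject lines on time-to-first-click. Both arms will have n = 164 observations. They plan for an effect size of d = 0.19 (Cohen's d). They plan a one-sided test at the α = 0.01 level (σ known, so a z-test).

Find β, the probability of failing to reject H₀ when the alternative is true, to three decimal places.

Noncentrality parameter: λ = d·√(n/2) = 0.19 × √(164/2) = 1.7205
Critical value for a one-sided test at α = 0.01: z_α = 2.326.
Power = Φ(λ − 2.326) = Φ(-0.606) = 0.2723.
Type II error: β = 1 − power = 1 − 0.2723 = 0.7277.

β ≈ 0.728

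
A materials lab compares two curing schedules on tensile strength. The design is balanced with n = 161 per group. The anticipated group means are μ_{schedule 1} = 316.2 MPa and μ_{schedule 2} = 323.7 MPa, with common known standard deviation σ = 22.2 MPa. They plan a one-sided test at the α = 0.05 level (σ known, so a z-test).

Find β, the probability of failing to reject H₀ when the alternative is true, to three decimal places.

Standardized effect: d = |μ_{schedule 1} − μ_{schedule 2}| / σ = |316.2 − 323.7| / 22.2 = 0.3378
Noncentrality parameter: δ = d·√(n/2) = 0.3378 × √(161/2) = 3.0311
Critical value for a one-sided test at α = 0.05: z_α = 1.645.
Power = Φ(δ − 1.645) = Φ(1.386) = 0.9172.
Type II error: β = 1 − power = 1 − 0.9172 = 0.0828.

β ≈ 0.083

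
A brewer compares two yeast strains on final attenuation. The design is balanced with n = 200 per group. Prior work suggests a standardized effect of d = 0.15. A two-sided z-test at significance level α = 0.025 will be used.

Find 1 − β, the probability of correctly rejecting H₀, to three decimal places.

Power ≈ 0.229

Noncentrality parameter: δ = d·√(n/2) = 0.15 × √(200/2) = 1.5000
Critical value for a two-sided test at α = 0.025: z_{α/2} = 2.241.
Power = Φ(δ − 2.241) + Φ(−δ − 2.241) = Φ(-0.741) + Φ(-3.741) = 0.2292 + 0.0001 = 0.2293.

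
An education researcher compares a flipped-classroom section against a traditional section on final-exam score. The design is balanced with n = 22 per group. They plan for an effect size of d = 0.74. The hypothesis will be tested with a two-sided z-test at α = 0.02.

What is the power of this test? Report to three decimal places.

Power ≈ 0.551

Noncentrality parameter: δ = d·√(n/2) = 0.74 × √(22/2) = 2.4543
Critical value for a two-sided test at α = 0.02: z_{α/2} = 2.326.
Power = Φ(δ − 2.326) + Φ(−δ − 2.326) = Φ(0.128) + Φ(-4.781) = 0.5509 + 0.0000 = 0.5509.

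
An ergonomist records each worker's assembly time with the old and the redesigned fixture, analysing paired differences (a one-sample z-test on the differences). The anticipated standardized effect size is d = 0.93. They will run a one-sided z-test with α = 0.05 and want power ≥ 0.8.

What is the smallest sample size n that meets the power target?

n = 8

For power 0.8 need Φ(δ − z_{0.05}) = 0.8, so δ = z_{0.05} + z_{0.20} = 1.645 + 0.842 = 2.486.
δ = d·√n ⇒ n = (δ/d)² = (2.486 / 0.93)² = 7.15.
Rounding up, n = 8.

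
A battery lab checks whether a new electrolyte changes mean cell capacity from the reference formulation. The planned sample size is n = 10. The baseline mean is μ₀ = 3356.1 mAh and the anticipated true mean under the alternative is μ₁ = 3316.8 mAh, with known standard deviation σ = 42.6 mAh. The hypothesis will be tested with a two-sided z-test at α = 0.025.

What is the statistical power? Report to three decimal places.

Power ≈ 0.750

Standardized effect: d = |μ₁ − μ₀| / σ = |3316.8 − 3356.1| / 42.6 = 0.9225
Noncentrality parameter: δ = d·√n = 0.9225 × √10 = 2.9173
Two-sided α = 0.025 → critical value z_{0.0125} = 2.241.
Power = Φ(δ − 2.241) + Φ(−δ − 2.241) = Φ(0.676) + Φ(-5.159) = 0.7505 + 0.0000 = 0.7505.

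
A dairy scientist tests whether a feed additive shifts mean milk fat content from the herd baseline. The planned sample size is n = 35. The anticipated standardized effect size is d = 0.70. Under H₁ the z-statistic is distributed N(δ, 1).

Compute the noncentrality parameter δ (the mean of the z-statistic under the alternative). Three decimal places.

δ ≈ 4.141

δ = d·√n = 0.70 × √35 = 4.1413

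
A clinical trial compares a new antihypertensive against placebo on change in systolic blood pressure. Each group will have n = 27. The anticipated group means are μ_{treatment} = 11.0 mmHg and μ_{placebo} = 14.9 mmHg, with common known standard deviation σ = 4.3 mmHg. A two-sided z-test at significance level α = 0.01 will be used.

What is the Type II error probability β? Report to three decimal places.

Standardized effect: d = |μ_{treatment} − μ_{placebo}| / σ = |11.0 − 14.9| / 4.3 = 0.9070
Noncentrality parameter: δ = d·√(n/2) = 0.9070 × √(27/2) = 3.3324
Two-sided α = 0.01 → critical value z_{0.005} = 2.576.
Power = Φ(δ − 2.576) + Φ(−δ − 2.576) = Φ(0.757) + Φ(-5.908) = 0.7754 + 0.0000 = 0.7754.
Type II error: β = 1 − power = 1 − 0.7754 = 0.2246.

β ≈ 0.225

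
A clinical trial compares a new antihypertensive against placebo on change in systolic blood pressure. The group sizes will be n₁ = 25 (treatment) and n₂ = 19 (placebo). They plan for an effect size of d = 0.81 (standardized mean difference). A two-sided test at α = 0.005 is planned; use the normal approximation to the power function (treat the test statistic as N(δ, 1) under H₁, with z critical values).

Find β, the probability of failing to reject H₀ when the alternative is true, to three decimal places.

Noncentrality parameter: δ = d / √(1/n₁ + 1/n₂) = 0.81 / √(1/25 + 1/19) = 2.6614
Two-sided α = 0.005 → critical value z_{0.0025} = 2.807.
Power = Φ(δ − 2.807) + Φ(−δ − 2.807) = Φ(-0.146) + Φ(-5.468) = 0.4421 + 0.0000 = 0.4421.
Type II error: β = 1 − power = 1 − 0.4421 = 0.5579.

β ≈ 0.558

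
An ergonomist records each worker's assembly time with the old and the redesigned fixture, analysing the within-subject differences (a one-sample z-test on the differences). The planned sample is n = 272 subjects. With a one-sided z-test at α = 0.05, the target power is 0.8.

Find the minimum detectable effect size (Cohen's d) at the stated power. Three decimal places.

d ≈ 0.151

Need Φ(δ − 1.645) = 0.8, so δ = 1.645 + 0.842 = 2.486.
δ = d·√n ⇒ d = δ/√n = 2.486/√272 = 0.1508.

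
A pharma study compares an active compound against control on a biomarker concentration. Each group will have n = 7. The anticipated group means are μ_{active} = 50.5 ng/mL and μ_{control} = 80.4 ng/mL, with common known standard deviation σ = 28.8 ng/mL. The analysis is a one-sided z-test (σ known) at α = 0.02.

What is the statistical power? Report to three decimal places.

Standardized effect: d = |μ_{active} − μ_{control}| / σ = |50.5 − 80.4| / 28.8 = 1.0382
Noncentrality parameter: δ = d·√(n/2) = 1.0382 × √(7/2) = 1.9423
One-sided α = 0.02 → critical value z_{0.02} = 2.054.
Power = Φ(δ − 2.054) = Φ(-0.111) = 0.4556.

Power ≈ 0.456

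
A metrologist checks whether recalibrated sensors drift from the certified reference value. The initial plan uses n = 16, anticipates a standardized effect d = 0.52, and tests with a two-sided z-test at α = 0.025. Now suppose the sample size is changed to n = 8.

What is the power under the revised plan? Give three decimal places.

Power ≈ 0.221

With n = 8: δ = d·√n = 0.52 × √8 = 1.4708. Critical value z_{0.0125} = 2.241.
Revised power = Φ(δ − 2.241) + Φ(−δ − 2.241) = Φ(-0.771) + Φ(-3.712) = 0.2205 + 0.0001 = 0.2206.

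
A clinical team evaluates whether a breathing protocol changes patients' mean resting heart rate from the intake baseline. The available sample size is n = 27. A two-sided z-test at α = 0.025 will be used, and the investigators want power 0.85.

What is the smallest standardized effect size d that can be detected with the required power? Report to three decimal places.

d ≈ 0.631

Need Φ(δ − 2.241) = 0.85, so δ = 2.241 + 1.036 = 3.278.
(Lower-tail contribution to power is negligible for δ > 0.)
δ = d·√n ⇒ d = δ/√n = 3.278/√27 = 0.6308.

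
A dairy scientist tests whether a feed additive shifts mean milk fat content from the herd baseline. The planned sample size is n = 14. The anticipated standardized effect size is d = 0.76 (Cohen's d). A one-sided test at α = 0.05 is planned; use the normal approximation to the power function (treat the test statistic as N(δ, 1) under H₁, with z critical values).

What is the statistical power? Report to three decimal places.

Noncentrality parameter: δ = d·√n = 0.76 × √14 = 2.8437
Critical value for a one-sided test at α = 0.05: z_α = 1.645.
Power = P(Z > 1.645 − δ) = Φ(1.199) = 0.8847.

Power ≈ 0.885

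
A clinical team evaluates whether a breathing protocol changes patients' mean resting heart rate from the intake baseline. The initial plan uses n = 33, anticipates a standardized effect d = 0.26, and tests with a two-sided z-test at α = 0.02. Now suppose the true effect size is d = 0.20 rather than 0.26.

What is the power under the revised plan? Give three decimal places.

With d = 0.20: δ = d·√n = 0.20 × √33 = 1.1489. Critical value z_{0.01} = 2.326.
Revised power = Φ(δ − 2.326) + Φ(−δ − 2.326) = Φ(-1.177) + Φ(-3.475) = 0.1195 + 0.0003 = 0.1198.

Power ≈ 0.120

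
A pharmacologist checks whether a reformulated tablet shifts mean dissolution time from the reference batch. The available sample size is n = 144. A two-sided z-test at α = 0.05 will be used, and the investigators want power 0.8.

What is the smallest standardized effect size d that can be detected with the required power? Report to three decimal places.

Need Φ(δ − 1.960) = 0.8, so δ = 1.960 + 0.842 = 2.802.
(Lower-tail contribution to power is negligible for δ > 0.)
δ = d·√n ⇒ d = δ/√n = 2.802/√144 = 0.2335.

d ≈ 0.233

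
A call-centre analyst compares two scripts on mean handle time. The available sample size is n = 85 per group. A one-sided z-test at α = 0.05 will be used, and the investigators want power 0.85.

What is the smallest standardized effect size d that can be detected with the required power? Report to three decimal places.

d ≈ 0.411

Need Φ(δ − 1.645) = 0.85, so δ = 1.645 + 1.036 = 2.681.
δ = d·√(n/2) ⇒ d = δ/√(n/2) = 2.681/√(85/2) = 0.4113.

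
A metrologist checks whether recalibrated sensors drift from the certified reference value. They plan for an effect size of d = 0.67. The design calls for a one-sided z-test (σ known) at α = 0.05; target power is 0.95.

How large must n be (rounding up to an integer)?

n = 25

Set Φ(δ − 1.645) = 0.95; then δ − 1.645 = Φ⁻¹(0.95) = 1.645, giving δ = 3.290.
δ = d·√n ⇒ n = (δ/d)² = (3.290 / 0.67)² = 24.11.
Rounding up, n = 25.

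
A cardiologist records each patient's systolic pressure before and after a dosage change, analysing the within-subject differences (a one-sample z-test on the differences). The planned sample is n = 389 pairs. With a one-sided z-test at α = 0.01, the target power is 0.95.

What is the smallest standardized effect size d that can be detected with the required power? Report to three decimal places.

Need Φ(δ − 2.326) = 0.95, so δ = 2.326 + 1.645 = 3.971.
δ = d·√n ⇒ d = δ/√n = 3.971/√389 = 0.2013.

d ≈ 0.201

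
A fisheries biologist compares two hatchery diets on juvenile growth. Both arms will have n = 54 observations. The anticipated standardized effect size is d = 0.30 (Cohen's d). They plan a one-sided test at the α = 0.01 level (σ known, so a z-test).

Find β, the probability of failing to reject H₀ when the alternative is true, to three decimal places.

Noncentrality parameter: λ = d·√(n/2) = 0.30 × √(54/2) = 1.5588
One-sided α = 0.01 → critical value z_{0.01} = 2.326.
Power = Φ(λ − 2.326) = Φ(-0.768) = 0.2214.
Type II error: β = 1 − power = 1 − 0.2214 = 0.7786.

β ≈ 0.779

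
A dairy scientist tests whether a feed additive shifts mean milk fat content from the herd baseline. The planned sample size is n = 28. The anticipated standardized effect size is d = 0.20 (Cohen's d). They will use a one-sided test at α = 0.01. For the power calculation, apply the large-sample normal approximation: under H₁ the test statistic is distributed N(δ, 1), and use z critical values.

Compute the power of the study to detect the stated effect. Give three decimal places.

Noncentrality parameter: δ = d·√n = 0.20 × √28 = 1.0583
Critical value for a one-sided test at α = 0.01: z_α = 2.326.
Power = P(Z > 2.326 − δ) = Φ(-1.268) = 0.1024.

Power ≈ 0.102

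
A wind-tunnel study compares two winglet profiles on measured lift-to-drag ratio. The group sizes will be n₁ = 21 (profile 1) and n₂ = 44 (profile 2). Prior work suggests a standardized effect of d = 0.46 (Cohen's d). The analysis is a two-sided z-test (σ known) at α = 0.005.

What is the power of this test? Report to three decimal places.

Power ≈ 0.142

Noncentrality parameter: δ = d / √(1/n₁ + 1/n₂) = 0.46 / √(1/21 + 1/44) = 1.7344
Critical value for a two-sided test at α = 0.005: z_{α/2} = 2.807.
Power = Φ(δ − 2.807) + Φ(−δ − 2.807) = Φ(-1.073) + Φ(-4.541) = 0.1417 + 0.0000 = 0.1417.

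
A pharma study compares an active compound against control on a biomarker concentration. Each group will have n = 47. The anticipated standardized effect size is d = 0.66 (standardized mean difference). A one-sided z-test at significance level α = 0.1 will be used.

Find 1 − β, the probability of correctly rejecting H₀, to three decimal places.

Noncentrality parameter: δ = d·√(n/2) = 0.66 × √(47/2) = 3.1995
One-sided α = 0.1 → critical value z_{0.1} = 1.282.
Power = P(Z > 1.282 − δ) = Φ(1.918) = 0.9724.

Power ≈ 0.972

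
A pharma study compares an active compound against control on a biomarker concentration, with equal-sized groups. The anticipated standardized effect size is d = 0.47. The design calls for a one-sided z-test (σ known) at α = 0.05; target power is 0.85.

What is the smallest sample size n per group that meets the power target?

Set Φ(δ − 1.645) = 0.85; then δ − 1.645 = Φ⁻¹(0.85) = 1.036, giving δ = 2.681.
δ = d·√(n/2) ⇒ n = 2(δ/d)² = 2 × (2.681 / 0.47)² = 65.09.
Round up to the next whole unit.

n = 66 per group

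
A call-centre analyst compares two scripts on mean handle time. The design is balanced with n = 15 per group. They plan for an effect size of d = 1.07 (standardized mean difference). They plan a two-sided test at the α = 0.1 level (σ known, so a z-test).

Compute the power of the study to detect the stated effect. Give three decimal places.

Noncentrality parameter: δ = d·√(n/2) = 1.07 × √(15/2) = 2.9303
Two-sided α = 0.1 → critical value z_{0.05} = 1.645.
Power = Φ(δ − 1.645) + Φ(−δ − 1.645) = Φ(1.285) + Φ(-4.575) = 0.9007 + 0.0000 = 0.9007.

Power ≈ 0.901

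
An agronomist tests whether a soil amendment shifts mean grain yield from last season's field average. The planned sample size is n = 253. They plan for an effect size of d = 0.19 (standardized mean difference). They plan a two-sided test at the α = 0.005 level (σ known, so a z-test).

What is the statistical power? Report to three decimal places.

Noncentrality parameter: δ = d·√n = 0.19 × √253 = 3.0221
Two-sided α = 0.005 → critical value z_{0.0025} = 2.807.
Power = Φ(δ − 2.807) + Φ(−δ − 2.807) = Φ(0.215) + Φ(-5.829) = 0.5852 + 0.0000 = 0.5852.

Power ≈ 0.585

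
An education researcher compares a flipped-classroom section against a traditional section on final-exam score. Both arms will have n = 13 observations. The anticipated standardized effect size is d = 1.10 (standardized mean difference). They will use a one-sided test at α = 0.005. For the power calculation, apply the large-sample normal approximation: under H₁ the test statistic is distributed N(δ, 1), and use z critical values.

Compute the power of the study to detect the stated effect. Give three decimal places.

Noncentrality parameter: λ = d·√(n/2) = 1.10 × √(13/2) = 2.8045
One-sided α = 0.005 → critical value z_{0.005} = 2.576.
Power = Φ(λ − 2.576) = Φ(0.229) = 0.5904.

Power ≈ 0.590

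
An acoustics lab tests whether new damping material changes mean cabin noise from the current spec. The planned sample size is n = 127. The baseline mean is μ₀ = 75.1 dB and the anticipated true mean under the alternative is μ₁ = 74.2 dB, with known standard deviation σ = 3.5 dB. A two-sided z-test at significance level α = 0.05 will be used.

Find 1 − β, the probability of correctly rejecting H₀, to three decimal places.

Standardized effect: d = |μ₁ − μ₀| / σ = |74.2 − 75.1| / 3.5 = 0.2571
Noncentrality parameter: δ = d·√n = 0.2571 × √127 = 2.8979
Critical value for a two-sided test at α = 0.05: z_{α/2} = 1.960.
Power = Φ(δ − 1.960) + Φ(−δ − 1.960) = Φ(0.938) + Φ(-4.858) = 0.8258 + 0.0000 = 0.8258.

Power ≈ 0.826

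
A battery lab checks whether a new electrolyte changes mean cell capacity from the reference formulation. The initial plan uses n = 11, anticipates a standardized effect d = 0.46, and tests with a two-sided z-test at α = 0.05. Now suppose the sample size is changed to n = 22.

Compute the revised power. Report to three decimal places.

With n = 22: δ = d·√n = 0.46 × √22 = 2.1576. Critical value z_{0.025} = 1.960.
Revised power = Φ(δ − 1.960) + Φ(−δ − 1.960) = Φ(0.198) + Φ(-4.118) = 0.5783 + 0.0000 = 0.5784.

Power ≈ 0.578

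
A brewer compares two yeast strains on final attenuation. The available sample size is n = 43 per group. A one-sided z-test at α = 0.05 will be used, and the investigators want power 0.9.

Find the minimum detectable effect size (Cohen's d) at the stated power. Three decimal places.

Need Φ(δ − 1.645) = 0.9, so δ = 1.645 + 1.282 = 2.926.
δ = d·√(n/2) ⇒ d = δ/√(n/2) = 2.926/√(43/2) = 0.6311.

d ≈ 0.631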